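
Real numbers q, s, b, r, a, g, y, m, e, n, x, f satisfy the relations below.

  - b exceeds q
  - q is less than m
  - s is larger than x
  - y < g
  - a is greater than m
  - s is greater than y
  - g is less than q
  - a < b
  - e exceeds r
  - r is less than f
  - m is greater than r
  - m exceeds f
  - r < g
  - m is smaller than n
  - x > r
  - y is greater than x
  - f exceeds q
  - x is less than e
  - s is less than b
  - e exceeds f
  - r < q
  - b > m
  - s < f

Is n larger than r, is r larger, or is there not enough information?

Chaining the given relations: r < x < y < g < q < f < m < n.
So n is larger.

n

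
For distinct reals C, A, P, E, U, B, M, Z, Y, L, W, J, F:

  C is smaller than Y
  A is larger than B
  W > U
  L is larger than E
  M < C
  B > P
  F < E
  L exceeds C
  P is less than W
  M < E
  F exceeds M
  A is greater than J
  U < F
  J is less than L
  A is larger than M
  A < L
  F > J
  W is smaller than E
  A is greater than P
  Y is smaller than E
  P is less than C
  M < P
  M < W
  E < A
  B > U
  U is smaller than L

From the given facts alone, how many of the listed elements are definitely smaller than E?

8

The elements the relations force below E are M, U, P, C, W, J, F, Y — no chain reaches any other.
That is 8.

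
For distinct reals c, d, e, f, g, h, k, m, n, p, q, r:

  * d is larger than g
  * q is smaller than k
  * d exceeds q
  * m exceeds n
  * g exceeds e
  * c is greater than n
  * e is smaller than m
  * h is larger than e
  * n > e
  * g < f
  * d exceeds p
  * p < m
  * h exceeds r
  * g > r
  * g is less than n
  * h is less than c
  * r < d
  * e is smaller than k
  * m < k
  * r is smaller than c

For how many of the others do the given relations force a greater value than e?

8

The elements the relations force above e are g, n, m, h, c, d, f, k — no chain reaches any other.
That is 8.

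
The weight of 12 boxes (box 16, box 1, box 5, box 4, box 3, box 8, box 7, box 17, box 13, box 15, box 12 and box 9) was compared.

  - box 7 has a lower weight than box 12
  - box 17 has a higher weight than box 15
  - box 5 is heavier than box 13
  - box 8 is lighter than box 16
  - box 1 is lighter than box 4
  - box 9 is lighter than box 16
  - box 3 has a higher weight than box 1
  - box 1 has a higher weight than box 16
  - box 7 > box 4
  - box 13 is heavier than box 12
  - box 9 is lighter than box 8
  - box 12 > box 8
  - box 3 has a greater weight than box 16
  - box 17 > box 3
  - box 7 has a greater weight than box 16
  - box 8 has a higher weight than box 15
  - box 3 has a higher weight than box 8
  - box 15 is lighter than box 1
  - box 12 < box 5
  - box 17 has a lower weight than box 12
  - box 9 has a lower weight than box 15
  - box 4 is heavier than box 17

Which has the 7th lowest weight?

box 17

Chaining the given pairs: box 9 < box 15 < box 8 < box 16 < box 1 < box 3 < box 17 < box 4 < box 7 < box 12 < box 13 < box 5.
The 7th smallest is box 17.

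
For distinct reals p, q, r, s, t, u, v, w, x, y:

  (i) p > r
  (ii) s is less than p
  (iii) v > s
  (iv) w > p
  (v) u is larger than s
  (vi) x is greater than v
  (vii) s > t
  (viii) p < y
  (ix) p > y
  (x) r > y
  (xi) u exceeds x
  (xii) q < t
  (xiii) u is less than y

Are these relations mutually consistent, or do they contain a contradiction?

We have p < y stated directly, yet also y < r < p by chaining the others — so y < p. Contradiction.

inconsistent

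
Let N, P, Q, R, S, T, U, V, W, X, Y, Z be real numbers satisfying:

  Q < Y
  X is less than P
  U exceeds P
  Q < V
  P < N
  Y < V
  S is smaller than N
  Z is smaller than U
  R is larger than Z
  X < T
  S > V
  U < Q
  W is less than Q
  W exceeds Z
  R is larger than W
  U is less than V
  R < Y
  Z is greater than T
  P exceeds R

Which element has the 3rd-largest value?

Chaining the given pairs: X < T < Z < W < R < P < U < Q < Y < V < S < N.
The 3rd largest is V.

V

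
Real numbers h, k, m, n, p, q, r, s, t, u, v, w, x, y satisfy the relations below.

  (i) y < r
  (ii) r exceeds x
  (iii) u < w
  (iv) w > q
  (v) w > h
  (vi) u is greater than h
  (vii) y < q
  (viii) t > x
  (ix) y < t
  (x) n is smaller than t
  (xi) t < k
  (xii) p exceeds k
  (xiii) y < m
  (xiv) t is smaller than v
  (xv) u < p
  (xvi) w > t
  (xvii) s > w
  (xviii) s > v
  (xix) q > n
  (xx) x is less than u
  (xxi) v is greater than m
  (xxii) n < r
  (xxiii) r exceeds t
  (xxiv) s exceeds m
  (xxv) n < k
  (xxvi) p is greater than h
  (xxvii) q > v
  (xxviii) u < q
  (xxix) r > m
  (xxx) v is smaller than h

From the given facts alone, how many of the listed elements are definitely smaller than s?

10

Directly below s: m, v, w.
One step further: y, t, h, u, q (8 so far).
One step further: x, n (10 so far).
No other element is forced below s by the given relations, so the count is 10.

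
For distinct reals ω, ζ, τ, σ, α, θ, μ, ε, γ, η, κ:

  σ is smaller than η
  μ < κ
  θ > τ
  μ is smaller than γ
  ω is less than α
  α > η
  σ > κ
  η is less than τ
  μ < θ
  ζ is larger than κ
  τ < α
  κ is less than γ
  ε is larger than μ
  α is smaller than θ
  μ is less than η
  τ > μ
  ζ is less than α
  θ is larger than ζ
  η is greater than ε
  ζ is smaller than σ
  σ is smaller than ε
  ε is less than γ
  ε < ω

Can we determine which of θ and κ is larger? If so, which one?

The relevant relations are κ < ζ; ζ < σ; σ < ε; ε < η; η < τ; τ < α; α < θ.
Together: κ < ζ < σ < ε < η < τ < α < θ.
So θ is larger.

θ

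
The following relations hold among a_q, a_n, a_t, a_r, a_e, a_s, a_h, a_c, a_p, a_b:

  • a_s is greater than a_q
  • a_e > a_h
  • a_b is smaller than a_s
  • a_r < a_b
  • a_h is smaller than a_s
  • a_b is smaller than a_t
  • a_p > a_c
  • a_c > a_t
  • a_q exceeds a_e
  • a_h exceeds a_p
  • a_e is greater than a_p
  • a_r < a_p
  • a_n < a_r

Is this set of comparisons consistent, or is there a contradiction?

The single ordering a_n < a_r < a_b < a_t < a_c < a_p < a_h < a_e < a_q < a_s satisfies every listed relation, so no contradiction arises.

consistent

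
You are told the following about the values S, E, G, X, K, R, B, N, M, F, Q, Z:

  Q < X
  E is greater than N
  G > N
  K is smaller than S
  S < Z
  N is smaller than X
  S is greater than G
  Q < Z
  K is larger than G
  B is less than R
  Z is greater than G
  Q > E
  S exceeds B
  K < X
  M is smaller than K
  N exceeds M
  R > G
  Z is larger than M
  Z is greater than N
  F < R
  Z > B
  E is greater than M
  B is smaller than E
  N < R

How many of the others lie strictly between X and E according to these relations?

1

Chaining upward from E reaches: Q, Z.
Chaining downward from X reaches: M, N, B, Q, G, K.
Strictly between E and X are those in both lists: Q — 1 element.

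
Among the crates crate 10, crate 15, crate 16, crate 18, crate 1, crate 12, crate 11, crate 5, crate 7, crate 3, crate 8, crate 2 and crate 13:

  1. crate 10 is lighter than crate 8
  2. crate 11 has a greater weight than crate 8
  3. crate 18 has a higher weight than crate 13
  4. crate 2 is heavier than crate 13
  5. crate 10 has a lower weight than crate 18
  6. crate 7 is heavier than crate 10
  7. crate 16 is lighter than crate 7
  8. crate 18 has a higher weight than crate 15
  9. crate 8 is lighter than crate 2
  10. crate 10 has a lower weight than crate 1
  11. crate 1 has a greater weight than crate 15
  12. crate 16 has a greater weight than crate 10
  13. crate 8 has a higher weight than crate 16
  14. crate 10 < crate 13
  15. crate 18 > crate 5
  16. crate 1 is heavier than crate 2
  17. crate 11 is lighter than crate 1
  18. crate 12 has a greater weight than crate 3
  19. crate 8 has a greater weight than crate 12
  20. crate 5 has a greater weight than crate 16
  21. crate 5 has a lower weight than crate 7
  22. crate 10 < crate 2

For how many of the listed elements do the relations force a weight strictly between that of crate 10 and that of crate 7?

2

The relations place crate 10 below crate 7. An element lies strictly between them when it is forced above crate 10 and also forced below crate 7.
Above crate 10: {crate 13, crate 16, crate 5, crate 8, crate 18, crate 11, crate 2, crate 1}. Below crate 7: {crate 16, crate 5}.
Intersection: {crate 16, crate 5} — 2.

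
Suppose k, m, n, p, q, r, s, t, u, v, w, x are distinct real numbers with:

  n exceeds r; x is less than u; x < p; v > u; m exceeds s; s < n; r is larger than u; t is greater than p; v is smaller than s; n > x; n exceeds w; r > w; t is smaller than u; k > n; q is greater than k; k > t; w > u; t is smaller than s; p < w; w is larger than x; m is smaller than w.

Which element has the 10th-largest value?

t

Chaining the given pairs: x < p < t < u < v < s < m < w < r < n < k < q.
Counting 10 from the largest end gives t.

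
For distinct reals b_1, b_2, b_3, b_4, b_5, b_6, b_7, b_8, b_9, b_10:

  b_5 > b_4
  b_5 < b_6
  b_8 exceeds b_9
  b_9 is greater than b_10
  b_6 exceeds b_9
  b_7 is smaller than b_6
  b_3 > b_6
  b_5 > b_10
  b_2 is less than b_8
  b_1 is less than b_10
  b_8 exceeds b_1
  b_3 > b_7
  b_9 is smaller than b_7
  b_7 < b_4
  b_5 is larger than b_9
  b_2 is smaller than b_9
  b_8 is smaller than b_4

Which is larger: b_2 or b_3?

Link the given pairs in sequence: b_2 < b_9; b_9 < b_8; b_8 < b_4; b_4 < b_5; b_5 < b_6; b_6 < b_3.
Chaining these gives b_2 < b_9 < b_8 < b_4 < b_5 < b_6 < b_3.
So b_2 < b_3; b_3 is the larger of the two.

b_3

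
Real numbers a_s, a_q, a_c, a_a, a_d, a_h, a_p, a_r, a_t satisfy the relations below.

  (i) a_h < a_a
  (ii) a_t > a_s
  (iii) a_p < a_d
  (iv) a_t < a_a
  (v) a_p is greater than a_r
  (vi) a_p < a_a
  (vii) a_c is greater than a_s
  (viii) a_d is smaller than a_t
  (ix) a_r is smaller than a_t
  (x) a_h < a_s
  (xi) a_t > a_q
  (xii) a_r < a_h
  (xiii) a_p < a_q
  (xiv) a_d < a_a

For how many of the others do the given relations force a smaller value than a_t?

Directly below a_t: a_r, a_s, a_d, a_q.
One step further: a_h, a_p (6 so far).
Nothing else is reachable below a_t; 6 in all.

6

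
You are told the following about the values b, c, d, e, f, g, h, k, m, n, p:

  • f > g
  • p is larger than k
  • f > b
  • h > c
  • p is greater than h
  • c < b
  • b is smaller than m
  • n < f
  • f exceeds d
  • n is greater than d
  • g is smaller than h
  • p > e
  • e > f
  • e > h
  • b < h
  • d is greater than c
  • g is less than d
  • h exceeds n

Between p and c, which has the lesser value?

c

Chaining the given relations: c < d < n < h < e < p.
So c < p; c is the smaller of the two.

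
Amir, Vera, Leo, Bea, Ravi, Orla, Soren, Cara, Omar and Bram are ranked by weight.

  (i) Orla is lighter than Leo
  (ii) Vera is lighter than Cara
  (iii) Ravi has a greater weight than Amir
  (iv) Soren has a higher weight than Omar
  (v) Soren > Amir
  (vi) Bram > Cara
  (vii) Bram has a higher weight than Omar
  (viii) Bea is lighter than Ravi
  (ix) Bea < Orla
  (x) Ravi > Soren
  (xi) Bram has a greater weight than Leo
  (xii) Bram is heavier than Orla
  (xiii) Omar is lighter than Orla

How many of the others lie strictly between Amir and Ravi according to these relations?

1

The relations place Amir below Ravi. An element lies strictly between them when it is forced above Amir and also forced below Ravi.
Above Amir: {Soren}. Below Ravi: {Bea, Omar, Soren}.
Intersection: {Soren} — 1.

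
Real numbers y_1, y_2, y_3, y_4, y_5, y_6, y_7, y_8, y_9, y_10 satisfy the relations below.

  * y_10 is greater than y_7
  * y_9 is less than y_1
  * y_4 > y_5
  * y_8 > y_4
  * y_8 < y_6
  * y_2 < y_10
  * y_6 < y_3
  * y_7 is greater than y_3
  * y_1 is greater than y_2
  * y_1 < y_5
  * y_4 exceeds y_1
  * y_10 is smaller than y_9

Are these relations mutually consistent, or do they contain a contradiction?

We have y_9 < y_1 stated directly, yet also y_1 < y_5 < y_4 < y_8 < y_6 < y_3 < y_7 < y_10 < y_9 by chaining the others — so y_1 < y_9. Contradiction.

inconsistent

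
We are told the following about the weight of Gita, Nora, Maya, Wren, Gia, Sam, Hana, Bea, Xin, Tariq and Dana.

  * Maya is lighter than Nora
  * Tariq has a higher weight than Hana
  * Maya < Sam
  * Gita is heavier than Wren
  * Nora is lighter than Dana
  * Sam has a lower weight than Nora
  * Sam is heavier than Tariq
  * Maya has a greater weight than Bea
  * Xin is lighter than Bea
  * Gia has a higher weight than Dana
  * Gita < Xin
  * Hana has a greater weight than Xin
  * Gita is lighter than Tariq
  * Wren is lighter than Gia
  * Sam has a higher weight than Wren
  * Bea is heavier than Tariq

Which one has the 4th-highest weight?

Piecing the relations together gives one ordering: Wren < Gita < Xin < Hana < Tariq < Bea < Maya < Sam < Nora < Dana < Gia.
The 4th largest is Sam.

Sam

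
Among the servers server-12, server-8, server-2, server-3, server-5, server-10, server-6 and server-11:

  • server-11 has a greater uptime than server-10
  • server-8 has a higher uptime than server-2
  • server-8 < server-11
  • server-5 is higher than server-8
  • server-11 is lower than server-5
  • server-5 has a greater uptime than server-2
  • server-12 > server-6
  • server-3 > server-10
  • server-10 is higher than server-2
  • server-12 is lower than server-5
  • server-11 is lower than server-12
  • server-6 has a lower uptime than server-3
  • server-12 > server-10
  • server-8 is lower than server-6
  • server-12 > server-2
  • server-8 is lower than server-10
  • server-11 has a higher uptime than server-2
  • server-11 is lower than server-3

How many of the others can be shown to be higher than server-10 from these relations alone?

From server-10 the given relations immediately reach server-11, server-12, server-3.
From those, server-5 — 4 in total.
Nothing else is reachable above server-10; 4 in all.

4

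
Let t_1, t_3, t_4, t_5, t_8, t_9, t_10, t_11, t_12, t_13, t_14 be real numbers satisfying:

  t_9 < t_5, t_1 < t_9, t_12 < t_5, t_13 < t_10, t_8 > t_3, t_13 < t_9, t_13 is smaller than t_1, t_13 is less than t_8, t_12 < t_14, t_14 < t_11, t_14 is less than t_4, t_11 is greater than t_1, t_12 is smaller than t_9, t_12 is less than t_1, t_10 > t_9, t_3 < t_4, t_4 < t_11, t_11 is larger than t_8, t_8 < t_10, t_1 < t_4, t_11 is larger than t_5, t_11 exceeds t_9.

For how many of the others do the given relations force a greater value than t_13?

Directly above t_13: t_1, t_9, t_8, t_10.
One step further: t_4, t_5, t_11 (7 so far).
Nothing else is reachable above t_13; 7 in all.

7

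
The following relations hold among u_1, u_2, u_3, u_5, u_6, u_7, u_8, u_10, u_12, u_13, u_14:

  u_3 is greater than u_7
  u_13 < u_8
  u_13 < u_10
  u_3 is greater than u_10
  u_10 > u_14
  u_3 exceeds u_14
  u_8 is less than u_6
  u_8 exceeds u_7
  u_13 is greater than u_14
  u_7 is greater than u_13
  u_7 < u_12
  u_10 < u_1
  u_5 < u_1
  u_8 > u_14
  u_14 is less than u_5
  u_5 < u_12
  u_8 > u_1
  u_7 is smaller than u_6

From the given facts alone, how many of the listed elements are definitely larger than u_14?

From u_14 the given relations immediately reach u_13, u_10, u_5, u_8, u_3.
From those, u_7, u_12, u_1, u_6 — 9 in total.
No other element is forced above u_14 by the given relations, so the count is 9.

9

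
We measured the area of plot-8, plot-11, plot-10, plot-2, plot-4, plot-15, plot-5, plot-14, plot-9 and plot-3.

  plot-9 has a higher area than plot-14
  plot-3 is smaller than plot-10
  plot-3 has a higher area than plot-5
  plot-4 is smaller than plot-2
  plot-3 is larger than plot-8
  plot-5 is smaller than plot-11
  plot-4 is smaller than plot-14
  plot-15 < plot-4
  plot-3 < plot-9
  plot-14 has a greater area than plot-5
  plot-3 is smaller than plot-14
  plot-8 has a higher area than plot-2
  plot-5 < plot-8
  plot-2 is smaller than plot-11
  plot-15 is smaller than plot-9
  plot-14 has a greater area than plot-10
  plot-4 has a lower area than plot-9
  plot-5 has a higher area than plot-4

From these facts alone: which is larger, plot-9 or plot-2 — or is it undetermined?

Chaining the given relations: plot-2 < plot-8 < plot-3 < plot-10 < plot-14 < plot-9.
So plot-9 is larger.

plot-9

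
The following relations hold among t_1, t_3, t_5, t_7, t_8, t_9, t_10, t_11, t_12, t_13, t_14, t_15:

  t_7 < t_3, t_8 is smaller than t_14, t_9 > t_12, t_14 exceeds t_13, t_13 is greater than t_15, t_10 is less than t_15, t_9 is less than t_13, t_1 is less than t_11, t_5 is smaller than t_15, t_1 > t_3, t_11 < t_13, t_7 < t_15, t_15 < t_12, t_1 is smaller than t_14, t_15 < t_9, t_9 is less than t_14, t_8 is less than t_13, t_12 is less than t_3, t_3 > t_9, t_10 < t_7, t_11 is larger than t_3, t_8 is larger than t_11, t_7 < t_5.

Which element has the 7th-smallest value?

Chaining the given pairs: t_10 < t_7 < t_5 < t_15 < t_12 < t_9 < t_3 < t_1 < t_11 < t_8 < t_13 < t_14.
The 7th smallest is t_3.

t_3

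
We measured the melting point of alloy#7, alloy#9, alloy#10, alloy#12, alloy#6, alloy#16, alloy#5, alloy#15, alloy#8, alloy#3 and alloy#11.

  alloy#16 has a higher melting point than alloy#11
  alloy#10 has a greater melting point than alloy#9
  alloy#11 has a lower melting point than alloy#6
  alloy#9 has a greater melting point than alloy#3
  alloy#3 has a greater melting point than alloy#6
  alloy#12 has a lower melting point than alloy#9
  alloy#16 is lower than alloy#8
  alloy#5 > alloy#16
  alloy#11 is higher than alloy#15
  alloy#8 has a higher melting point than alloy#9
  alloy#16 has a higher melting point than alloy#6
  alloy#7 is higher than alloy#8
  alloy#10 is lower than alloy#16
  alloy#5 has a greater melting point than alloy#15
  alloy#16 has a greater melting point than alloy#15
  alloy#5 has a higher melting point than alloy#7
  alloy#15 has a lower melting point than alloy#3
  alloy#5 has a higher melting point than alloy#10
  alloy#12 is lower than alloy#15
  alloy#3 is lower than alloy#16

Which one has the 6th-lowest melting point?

alloy#9

The consecutive relations fix a unique order: alloy#12 < alloy#15 < alloy#11 < alloy#6 < alloy#3 < alloy#9 < alloy#10 < alloy#16 < alloy#8 < alloy#7 < alloy#5.
The 6th smallest is alloy#9.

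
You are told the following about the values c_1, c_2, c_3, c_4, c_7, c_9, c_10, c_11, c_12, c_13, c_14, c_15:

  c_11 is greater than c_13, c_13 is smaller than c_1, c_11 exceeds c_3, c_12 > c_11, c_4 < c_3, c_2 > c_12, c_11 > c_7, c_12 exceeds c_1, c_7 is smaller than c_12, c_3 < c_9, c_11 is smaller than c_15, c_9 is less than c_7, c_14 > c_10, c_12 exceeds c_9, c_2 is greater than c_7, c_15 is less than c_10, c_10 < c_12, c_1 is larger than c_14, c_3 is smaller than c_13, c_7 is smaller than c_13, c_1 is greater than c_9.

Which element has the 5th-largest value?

c_10

The consecutive relations fix a unique order: c_4 < c_3 < c_9 < c_7 < c_13 < c_11 < c_15 < c_10 < c_14 < c_1 < c_12 < c_2.
The 5th largest is c_10.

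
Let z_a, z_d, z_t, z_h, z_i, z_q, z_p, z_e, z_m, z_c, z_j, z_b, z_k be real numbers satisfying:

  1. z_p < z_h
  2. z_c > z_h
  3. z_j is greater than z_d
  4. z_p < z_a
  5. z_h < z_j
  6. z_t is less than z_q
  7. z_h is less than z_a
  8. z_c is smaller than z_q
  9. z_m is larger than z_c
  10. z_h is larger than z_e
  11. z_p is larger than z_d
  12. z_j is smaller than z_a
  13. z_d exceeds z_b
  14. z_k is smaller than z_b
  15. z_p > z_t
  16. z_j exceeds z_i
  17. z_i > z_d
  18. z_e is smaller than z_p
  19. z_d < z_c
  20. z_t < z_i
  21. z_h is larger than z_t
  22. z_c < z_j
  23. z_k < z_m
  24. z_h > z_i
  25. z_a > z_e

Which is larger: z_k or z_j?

Link the given pairs in sequence: z_k < z_b; z_b < z_d; z_d < z_i; z_i < z_h; z_h < z_c; z_c < z_j.
Chaining these gives z_k < z_b < z_d < z_i < z_h < z_c < z_j.
So z_k < z_j; z_j is the larger of the two.

z_j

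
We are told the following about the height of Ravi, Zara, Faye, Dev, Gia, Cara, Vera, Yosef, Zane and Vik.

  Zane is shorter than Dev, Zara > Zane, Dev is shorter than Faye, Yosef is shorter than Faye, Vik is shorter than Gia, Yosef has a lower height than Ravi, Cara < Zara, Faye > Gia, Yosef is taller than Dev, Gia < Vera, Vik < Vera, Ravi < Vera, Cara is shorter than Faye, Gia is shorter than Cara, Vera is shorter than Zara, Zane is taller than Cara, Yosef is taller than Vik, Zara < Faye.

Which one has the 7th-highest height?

Piecing the relations together gives one ordering: Vik < Gia < Cara < Zane < Dev < Yosef < Ravi < Vera < Zara < Faye.
The 7th largest is Zane.

Zane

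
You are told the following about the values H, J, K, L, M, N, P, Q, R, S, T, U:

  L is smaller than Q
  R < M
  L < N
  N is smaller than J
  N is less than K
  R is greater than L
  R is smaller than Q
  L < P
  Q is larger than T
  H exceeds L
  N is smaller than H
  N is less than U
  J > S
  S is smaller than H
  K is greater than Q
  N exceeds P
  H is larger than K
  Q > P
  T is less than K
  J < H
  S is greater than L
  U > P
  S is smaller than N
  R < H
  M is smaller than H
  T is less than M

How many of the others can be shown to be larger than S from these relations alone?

5

Directly above S: N, J, H.
One step further: U, K (5 so far).
No other element is forced above S by the given relations, so the count is 5.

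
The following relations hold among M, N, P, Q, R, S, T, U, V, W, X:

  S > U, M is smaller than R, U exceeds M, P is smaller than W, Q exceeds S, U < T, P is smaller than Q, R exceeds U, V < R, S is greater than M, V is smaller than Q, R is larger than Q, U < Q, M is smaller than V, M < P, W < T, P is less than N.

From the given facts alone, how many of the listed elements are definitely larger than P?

5

The elements the relations force above P are W, N, Q, R, T — no chain reaches any other.
That is 5.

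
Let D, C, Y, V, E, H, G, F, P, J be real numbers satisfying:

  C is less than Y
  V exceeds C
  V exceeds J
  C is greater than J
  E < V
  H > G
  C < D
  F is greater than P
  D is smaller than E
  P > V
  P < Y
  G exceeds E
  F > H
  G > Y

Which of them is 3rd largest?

G

The consecutive relations fix a unique order: J < C < D < E < V < P < Y < G < H < F.
The 3rd largest is G.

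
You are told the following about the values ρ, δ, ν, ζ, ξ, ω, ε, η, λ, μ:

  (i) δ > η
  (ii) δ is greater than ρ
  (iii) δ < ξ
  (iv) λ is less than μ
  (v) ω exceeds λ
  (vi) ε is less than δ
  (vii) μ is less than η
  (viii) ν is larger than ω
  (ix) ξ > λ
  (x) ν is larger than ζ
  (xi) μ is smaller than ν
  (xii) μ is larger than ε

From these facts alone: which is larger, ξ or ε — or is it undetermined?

The relevant relations are ε < μ; μ < η; η < δ; δ < ξ.
Together: ε < μ < η < δ < ξ.
So ξ is larger.

ξ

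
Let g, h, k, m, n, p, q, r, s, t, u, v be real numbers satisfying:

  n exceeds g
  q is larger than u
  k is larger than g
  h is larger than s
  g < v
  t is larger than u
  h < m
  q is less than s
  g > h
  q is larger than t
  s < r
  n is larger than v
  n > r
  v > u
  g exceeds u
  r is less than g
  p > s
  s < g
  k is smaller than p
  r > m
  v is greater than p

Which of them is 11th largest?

t

The consecutive relations fix a unique order: u < t < q < s < h < m < r < g < k < p < v < n.
The 11th largest is t.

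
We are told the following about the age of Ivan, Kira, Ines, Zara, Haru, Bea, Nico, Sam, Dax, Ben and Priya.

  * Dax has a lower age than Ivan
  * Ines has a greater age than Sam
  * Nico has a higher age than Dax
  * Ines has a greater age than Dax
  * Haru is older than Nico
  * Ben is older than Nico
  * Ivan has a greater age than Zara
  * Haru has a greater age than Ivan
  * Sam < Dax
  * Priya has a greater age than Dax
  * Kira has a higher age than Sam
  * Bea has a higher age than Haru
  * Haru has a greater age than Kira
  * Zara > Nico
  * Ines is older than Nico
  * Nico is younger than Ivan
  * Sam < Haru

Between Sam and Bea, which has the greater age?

Link the given pairs in sequence: Sam < Dax; Dax < Nico; Nico < Zara; Zara < Ivan; Ivan < Haru; Haru < Bea.
Chaining these gives Sam < Dax < Nico < Zara < Ivan < Haru < Bea.
So Sam < Bea; Bea is the older of the two.

Bea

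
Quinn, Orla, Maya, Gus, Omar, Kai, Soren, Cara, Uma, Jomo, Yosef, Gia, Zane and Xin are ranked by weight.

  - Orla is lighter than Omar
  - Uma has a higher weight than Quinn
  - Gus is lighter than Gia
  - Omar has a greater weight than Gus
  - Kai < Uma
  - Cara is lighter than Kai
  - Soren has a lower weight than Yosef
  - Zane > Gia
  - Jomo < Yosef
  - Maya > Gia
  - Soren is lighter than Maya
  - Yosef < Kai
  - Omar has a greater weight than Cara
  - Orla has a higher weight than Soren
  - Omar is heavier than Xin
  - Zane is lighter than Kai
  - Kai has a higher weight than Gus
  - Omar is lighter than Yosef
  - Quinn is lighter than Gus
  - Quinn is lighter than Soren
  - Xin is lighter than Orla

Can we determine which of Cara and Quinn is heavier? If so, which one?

Following every chain through Quinn: above Quinn we get Gus, Soren, Gia, Zane, Orla, Omar, Yosef, Kai, Uma, Maya.
Cara is not reached, and no chain runs the other way from Cara to Quinn.
So the given relations leave the order of Quinn and Cara undetermined.

undetermined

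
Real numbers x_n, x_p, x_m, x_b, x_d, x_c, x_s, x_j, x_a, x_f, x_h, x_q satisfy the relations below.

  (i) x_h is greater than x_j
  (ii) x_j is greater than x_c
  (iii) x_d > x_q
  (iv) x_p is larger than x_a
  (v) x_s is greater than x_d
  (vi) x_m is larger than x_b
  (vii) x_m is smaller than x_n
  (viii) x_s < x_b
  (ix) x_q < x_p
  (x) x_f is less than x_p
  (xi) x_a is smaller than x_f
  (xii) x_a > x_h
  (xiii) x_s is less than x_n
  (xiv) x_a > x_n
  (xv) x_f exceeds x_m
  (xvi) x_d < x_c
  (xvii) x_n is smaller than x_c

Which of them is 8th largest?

x_m

The consecutive relations fix a unique order: x_q < x_d < x_s < x_b < x_m < x_n < x_c < x_j < x_h < x_a < x_f < x_p.
Counting 8 from the largest end gives x_m.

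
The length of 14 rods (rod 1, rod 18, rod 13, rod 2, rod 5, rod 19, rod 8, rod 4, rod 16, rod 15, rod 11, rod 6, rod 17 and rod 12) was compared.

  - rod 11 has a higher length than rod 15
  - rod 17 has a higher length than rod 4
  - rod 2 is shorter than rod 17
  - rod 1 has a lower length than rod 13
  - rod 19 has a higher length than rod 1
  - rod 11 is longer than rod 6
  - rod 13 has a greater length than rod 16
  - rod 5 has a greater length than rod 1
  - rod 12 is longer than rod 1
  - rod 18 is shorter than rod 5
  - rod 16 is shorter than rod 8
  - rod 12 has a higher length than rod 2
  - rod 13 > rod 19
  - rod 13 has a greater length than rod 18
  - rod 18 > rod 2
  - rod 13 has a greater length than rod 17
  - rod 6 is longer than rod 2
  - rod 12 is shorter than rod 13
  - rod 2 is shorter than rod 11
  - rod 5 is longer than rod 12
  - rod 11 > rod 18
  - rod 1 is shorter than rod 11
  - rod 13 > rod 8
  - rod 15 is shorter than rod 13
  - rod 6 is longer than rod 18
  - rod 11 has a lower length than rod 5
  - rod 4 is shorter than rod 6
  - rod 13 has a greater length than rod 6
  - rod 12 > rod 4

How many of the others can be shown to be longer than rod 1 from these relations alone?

5

The elements the relations force above rod 1 are rod 19, rod 12, rod 11, rod 5, rod 13 — no chain reaches any other.
That is 5.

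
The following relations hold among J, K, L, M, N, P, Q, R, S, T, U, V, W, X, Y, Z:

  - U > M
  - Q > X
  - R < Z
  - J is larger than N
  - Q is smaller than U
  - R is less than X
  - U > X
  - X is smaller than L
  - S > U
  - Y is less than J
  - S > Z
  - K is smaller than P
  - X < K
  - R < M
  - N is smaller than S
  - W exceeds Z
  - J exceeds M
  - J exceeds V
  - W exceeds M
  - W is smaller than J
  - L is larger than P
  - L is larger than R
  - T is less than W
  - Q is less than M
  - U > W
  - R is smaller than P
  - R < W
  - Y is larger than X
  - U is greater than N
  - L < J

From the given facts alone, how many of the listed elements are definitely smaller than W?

6

Directly below W: R, T, M, Z.
One step further: Q (5 so far).
One step further: X (6 so far).
No other element is forced below W by the given relations, so the count is 6.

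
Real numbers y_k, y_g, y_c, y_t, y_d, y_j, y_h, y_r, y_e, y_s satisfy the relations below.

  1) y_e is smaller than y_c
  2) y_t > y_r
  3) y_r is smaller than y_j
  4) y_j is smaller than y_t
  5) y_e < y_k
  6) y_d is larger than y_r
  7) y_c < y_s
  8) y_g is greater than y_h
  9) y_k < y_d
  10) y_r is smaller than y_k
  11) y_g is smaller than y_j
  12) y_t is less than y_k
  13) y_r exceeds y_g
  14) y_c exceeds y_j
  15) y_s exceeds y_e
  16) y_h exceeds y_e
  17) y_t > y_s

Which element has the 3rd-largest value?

y_t

Piecing the relations together gives one ordering: y_e < y_h < y_g < y_r < y_j < y_c < y_s < y_t < y_k < y_d.
The 3rd largest is y_t.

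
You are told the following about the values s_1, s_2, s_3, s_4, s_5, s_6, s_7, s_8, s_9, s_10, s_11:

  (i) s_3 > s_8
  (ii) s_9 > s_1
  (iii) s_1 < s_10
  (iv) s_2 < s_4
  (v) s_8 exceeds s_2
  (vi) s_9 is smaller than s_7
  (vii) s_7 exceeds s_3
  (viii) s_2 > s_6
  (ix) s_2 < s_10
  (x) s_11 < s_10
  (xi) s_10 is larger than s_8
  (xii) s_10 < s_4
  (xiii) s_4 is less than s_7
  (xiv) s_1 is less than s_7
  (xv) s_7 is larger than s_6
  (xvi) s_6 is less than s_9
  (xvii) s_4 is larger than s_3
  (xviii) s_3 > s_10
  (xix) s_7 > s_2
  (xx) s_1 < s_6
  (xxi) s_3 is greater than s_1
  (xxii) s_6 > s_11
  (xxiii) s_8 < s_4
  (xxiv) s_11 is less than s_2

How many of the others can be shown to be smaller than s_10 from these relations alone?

From s_10 the given relations immediately reach s_1, s_11, s_2, s_8.
From those, s_6 — 5 in total.
Nothing else is reachable below s_10; 5 in all.

5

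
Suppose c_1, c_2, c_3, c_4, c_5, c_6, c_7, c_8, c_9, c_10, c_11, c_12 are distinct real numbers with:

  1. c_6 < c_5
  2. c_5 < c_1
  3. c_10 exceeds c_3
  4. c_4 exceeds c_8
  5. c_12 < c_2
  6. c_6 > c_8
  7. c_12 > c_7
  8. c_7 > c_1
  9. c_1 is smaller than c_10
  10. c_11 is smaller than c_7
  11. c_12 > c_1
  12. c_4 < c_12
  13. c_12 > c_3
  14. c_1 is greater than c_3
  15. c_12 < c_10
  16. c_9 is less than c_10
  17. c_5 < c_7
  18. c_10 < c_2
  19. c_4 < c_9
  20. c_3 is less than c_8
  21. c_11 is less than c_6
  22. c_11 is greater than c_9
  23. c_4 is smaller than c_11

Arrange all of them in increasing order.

Nothing is placed below c_3, so it is least; from there c_3 < c_8; c_8 < c_4; c_4 < c_9; c_9 < c_11; c_11 < c_6; c_6 < c_5; c_5 < c_1; c_1 < c_7; c_7 < c_12; c_12 < c_10; c_10 < c_2, each given directly.

c_3 < c_8 < c_4 < c_9 < c_11 < c_6 < c_5 < c_1 < c_7 < c_12 < c_10 < c_2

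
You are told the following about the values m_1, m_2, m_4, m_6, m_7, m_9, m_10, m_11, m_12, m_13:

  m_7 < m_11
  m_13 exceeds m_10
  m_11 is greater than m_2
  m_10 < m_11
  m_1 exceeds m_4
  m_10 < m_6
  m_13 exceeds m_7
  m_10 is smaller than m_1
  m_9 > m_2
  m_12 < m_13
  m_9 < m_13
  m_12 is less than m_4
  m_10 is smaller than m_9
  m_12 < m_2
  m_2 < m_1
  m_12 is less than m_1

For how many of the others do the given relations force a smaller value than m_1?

4

From m_1 the given relations immediately reach m_10, m_12, m_4, m_2.
Nothing else is reachable below m_1; 4 in all.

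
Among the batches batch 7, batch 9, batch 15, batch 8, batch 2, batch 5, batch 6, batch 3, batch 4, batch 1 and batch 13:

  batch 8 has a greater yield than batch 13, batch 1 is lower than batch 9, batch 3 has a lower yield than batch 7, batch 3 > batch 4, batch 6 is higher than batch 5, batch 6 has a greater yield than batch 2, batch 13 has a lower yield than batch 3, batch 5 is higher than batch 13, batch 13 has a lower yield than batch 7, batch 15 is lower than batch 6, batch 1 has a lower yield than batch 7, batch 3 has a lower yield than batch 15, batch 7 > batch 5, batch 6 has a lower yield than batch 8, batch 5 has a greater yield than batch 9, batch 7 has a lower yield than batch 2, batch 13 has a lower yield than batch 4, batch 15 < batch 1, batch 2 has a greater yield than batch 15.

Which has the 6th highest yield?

Chaining the given pairs: batch 13 < batch 4 < batch 3 < batch 15 < batch 1 < batch 9 < batch 5 < batch 7 < batch 2 < batch 6 < batch 8.
The 6th largest is batch 9.

batch 9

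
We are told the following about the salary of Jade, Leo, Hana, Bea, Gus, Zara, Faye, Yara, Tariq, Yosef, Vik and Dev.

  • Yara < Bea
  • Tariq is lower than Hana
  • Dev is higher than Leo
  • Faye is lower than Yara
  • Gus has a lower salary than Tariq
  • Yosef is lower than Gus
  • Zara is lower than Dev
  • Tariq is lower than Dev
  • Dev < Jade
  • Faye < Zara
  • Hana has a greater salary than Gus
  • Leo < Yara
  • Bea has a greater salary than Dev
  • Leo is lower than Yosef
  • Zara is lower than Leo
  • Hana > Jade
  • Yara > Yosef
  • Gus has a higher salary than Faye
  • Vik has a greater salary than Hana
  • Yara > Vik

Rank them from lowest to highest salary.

Faye < Zara < Leo < Yosef < Gus < Tariq < Dev < Jade < Hana < Vik < Yara < Bea

The consecutive links are each given: Faye < Zara; Zara < Leo; Leo < Yosef; Yosef < Gus; Gus < Tariq; Tariq < Dev; Dev < Jade; Jade < Hana; Hana < Vik; Vik < Yara; Yara < Bea.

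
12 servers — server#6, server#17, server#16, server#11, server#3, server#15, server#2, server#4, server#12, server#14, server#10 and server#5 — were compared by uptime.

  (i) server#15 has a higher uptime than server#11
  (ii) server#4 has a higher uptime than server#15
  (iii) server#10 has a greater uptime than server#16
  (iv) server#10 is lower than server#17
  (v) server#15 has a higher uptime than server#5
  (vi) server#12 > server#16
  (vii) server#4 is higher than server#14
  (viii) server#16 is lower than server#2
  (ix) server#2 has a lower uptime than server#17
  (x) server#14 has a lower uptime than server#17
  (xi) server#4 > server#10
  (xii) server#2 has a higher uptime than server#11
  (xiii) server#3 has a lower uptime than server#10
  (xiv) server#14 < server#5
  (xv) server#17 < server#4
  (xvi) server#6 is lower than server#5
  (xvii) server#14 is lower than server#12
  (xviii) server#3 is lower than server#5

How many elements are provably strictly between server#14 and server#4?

3

The relations place server#14 below server#4. An element lies strictly between them when it is forced above server#14 and also forced below server#4.
Above server#14: {server#5, server#15, server#12, server#17}. Below server#4: {server#6, server#3, server#5, server#11, server#16, server#15, server#10, server#2, server#17}.
Intersection: {server#5, server#15, server#17} — 3.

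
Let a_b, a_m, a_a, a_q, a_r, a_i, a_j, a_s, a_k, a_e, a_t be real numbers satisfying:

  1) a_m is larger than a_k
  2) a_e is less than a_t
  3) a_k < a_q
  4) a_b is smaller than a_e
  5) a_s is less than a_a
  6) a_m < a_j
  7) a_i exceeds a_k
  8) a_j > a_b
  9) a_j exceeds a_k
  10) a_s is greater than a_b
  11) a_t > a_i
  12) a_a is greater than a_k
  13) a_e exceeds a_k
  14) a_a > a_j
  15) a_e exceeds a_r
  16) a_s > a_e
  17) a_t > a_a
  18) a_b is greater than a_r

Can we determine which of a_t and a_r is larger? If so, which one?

a_r < a_b and a_b < a_j give a_r < a_j.
With a_j < a_a: a_r < a_b < a_j < a_a.
With a_a < a_t: a_r < a_b < a_j < a_a < a_t.
So a_t is larger.

a_t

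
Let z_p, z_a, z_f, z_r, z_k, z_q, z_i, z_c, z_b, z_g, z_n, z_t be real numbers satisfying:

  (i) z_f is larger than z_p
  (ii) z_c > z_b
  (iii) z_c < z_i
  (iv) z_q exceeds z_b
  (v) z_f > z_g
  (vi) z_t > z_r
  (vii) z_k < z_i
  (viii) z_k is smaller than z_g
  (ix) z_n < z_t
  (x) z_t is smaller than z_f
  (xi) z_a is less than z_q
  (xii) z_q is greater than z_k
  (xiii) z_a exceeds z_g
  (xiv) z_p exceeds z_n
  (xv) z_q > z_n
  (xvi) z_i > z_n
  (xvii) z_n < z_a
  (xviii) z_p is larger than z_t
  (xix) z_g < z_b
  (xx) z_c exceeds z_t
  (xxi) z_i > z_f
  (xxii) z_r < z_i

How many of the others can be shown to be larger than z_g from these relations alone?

The elements the relations force above z_g are z_f, z_b, z_c, z_i, z_a, z_q — no chain reaches any other.
That is 6.

6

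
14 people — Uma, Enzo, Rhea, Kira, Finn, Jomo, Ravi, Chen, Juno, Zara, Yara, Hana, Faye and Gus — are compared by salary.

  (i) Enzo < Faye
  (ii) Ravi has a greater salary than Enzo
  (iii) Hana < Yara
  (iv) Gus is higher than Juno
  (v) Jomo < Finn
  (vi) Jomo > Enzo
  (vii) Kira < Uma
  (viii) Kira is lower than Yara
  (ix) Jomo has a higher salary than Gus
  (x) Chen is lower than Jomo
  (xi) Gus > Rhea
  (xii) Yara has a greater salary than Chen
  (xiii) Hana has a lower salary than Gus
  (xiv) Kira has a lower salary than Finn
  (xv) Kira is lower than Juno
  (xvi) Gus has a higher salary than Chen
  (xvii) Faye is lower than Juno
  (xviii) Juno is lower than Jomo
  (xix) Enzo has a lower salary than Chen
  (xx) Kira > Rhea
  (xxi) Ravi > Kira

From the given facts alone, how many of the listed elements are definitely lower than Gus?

Directly below Gus: Hana, Rhea, Chen, Juno.
One step further: Enzo, Faye, Kira (7 so far).
Nothing else is reachable below Gus; 7 in all.

7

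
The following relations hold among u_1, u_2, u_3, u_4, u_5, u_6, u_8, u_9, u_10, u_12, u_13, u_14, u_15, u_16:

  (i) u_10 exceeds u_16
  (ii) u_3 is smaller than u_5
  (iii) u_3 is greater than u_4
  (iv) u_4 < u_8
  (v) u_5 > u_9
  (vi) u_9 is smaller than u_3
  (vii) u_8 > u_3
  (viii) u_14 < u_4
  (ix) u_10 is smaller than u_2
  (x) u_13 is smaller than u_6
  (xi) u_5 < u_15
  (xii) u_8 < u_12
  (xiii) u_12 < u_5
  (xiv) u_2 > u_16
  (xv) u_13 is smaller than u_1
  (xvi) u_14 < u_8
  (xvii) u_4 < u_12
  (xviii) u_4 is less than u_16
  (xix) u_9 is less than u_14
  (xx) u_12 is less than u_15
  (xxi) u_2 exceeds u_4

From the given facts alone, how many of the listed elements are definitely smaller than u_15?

7

From u_15 the given relations immediately reach u_12, u_5.
From those, u_9, u_4, u_3, u_8 — 6 in total.
From those, u_14 — 7 in total.
Nothing else is reachable below u_15; 7 in all.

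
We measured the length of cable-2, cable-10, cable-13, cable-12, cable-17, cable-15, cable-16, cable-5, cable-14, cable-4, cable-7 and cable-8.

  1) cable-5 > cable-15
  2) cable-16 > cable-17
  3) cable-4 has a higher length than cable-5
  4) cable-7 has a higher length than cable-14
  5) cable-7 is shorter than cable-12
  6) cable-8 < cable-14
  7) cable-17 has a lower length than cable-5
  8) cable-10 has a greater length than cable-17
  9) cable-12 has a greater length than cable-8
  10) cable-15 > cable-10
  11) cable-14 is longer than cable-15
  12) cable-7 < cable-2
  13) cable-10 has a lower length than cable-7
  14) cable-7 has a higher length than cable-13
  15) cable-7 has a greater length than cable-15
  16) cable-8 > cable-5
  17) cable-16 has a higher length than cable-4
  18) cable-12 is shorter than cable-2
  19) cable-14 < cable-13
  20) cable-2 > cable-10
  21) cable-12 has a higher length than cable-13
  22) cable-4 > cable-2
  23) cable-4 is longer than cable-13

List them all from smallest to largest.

cable-17 < cable-10 < cable-15 < cable-5 < cable-8 < cable-14 < cable-13 < cable-7 < cable-12 < cable-2 < cable-4 < cable-16

Nothing is placed below cable-17, so it is least; from there cable-17 < cable-10; cable-10 < cable-15; cable-15 < cable-5; cable-5 < cable-8; cable-8 < cable-14; cable-14 < cable-13; cable-13 < cable-7; cable-7 < cable-12; cable-12 < cable-2; cable-2 < cable-4; cable-4 < cable-16, each given directly.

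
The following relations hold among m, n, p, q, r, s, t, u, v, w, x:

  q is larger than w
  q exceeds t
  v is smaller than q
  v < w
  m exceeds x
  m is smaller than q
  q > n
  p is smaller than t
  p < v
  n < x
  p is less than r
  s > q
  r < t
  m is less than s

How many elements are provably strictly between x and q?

Chaining upward from x reaches: m, s.
Chaining downward from q reaches: p, v, n, w, r, m, t.
Strictly between x and q are those in both lists: m — 1 element.

1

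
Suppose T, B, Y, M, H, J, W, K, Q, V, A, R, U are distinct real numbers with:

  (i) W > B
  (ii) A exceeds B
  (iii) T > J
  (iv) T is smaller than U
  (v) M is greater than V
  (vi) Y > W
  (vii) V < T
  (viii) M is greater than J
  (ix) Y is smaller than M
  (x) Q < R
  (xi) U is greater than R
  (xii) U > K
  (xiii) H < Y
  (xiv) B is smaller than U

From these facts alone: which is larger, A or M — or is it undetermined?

Following every chain through A: below A we get B.
M is not reached, and no chain runs the other way from M to A.
So the given relations leave the order of A and M undetermined.

undetermined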